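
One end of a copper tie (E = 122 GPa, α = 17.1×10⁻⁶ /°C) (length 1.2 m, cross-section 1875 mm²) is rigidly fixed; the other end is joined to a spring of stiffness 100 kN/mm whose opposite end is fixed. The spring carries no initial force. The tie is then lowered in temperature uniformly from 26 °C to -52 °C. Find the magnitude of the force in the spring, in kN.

The unrestrained thermal change is αΔT L = 17.1×10⁻⁶ × 78 × 1200 = 1.601 mm.
Let P be the tensile force in the spring. The tie extends elastically by PL/(AE) and the spring stretches by P/k; together these equal δ_free.
So P = δ_free / [L/(AE) + 1/k] = 1.601 / [ 1200/(1875×122×10³) + 1/(100×10³) ].
P = 1.601 / 1.525×10⁻⁵ = 105000 N.

P ≈ 105 kN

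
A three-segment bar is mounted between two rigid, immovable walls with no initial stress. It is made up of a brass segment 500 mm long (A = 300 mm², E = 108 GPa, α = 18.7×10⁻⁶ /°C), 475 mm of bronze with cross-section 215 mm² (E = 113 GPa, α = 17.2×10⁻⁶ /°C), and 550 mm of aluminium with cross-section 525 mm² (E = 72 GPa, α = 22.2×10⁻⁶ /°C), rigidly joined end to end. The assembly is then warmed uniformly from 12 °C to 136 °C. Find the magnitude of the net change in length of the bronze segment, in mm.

Free thermal expansion of the whole bar: Σ αᵢΔT Lᵢ = 18.7×10⁻⁶×124×500 + 17.2×10⁻⁶×124×475 + 22.2×10⁻⁶×124×550 = 3.687 mm.
The walls prevent any net length change, so an axial force P (same in every segment) develops. Compatibility: P · Σ Lᵢ/(AᵢEᵢ) = δ_free.
Σ Lᵢ/(AᵢEᵢ) = 500/(300×108×10³) + 475/(215×113×10³) + 550/(525×72×10³) = 4.953×10⁻⁵ mm/N.
Hence P = δ_free / Σ(L/AE) = 3.687/4.953×10⁻⁵ = 74.42 kN (compressive).
For the bronze segment, free thermal change = 17.2×10⁻⁶×124×475 = 1.013 mm and elastic change from P = 74420×475/(215×113×10³) = 1.455 mm; these oppose, so the net change is 0.442 mm (segment shortens).

|ΔL| ≈ 0.442 mm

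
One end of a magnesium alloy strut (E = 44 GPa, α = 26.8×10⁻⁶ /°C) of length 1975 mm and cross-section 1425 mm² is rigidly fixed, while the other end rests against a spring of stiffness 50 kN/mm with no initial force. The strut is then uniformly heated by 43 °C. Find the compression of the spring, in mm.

The unrestrained thermal change is αΔT L = 26.8×10⁻⁶ × 43 × 1975 = 2.276 mm.
With a force P in the spring, the elastic change of the strut is PL/(AE) and that of the spring is P/k; compatibility requires their sum to equal δ_free.
P [ L/(AE) + 1/k ] = δ_free → P [ 1975/(1425×44×10³) + 1/(50×10³) ] = 2.276.
P = 2.276 / 5.15×10⁻⁵ = 44190 N.
Spring compression = P/k = 44190/(50×10³) = 0.8839 mm.

δ ≈ 0.884 mm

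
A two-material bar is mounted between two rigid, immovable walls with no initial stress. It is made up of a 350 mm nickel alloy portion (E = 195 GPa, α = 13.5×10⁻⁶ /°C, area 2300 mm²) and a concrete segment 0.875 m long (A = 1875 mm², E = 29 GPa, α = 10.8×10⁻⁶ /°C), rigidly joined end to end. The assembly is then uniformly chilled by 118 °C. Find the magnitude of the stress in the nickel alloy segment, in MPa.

σ ≈ 43.1 MPa (tensile)

If the supports were absent, the total length change would be Σ αᵢΔT Lᵢ = 13.5×10⁻⁶×118×350 + 10.8×10⁻⁶×118×875 = 1.673 mm.
The walls prevent any net length change, so an axial force P (same in every segment) develops. Compatibility: P · Σ Lᵢ/(AᵢEᵢ) = δ_free.
Σ Lᵢ/(AᵢEᵢ) = 350/(2300×195×10³) + 875/(1875×29×10³) = 1.687×10⁻⁵ mm/N.
P = 1.673 / 1.687×10⁻⁵ = 99140 N = 99.14 kN, tensile.
σ_{nickel alloy} = P / A = 99140 / 2300 = 43.1 MPa.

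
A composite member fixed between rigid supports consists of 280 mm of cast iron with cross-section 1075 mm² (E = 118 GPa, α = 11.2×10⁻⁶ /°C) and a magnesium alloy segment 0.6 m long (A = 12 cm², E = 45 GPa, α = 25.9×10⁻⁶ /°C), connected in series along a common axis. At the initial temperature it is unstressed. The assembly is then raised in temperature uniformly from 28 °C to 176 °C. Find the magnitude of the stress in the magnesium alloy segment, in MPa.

σ ≈ 173 MPa (compressive)

If the supports were absent, the total length change would be Σ αᵢΔT Lᵢ = 11.2×10⁻⁶×148×280 + 25.9×10⁻⁶×148×600 = 2.764 mm.
Since the ends are fixed, an axial force P builds up, equal in every segment, with P · Σ Lᵢ/(AᵢEᵢ) = δ_free.
The series flexibility is Σ Lᵢ/(AᵢEᵢ) = 280/(1075×118×10³) + 600/(1200×45×10³) = 1.332×10⁻⁵ mm/N.
Hence P = δ_free / Σ(L/AE) = 2.764/1.332×10⁻⁵ = 207.5 kN (compressive).
σ_{magnesium alloy} = P / A = 207500 / 1200 = 172.9 MPa.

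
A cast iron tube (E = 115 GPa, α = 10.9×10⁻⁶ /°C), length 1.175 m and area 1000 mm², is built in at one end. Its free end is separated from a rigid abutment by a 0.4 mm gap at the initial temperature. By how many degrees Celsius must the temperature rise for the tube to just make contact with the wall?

ΔT ≈ 31.2 °C

Contact occurs when the free expansion equals the gap: αΔT L = 0.4 mm.
ΔT = 0.4 / (10.9×10⁻⁶ × 1175) = 31.23 °C.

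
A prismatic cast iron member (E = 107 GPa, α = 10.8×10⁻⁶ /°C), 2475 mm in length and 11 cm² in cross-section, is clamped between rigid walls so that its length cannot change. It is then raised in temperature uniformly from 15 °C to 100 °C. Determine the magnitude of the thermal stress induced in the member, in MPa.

With length fixed, the mechanical strain must cancel the thermal strain αΔT = 10.8×10⁻⁶ × 85 = 918×10⁻⁶.
Hence σ = E·αΔT = 107×10³ × 918×10⁻⁶ = 98.23 MPa, compressive.

σ ≈ 98.2 MPa (compressive)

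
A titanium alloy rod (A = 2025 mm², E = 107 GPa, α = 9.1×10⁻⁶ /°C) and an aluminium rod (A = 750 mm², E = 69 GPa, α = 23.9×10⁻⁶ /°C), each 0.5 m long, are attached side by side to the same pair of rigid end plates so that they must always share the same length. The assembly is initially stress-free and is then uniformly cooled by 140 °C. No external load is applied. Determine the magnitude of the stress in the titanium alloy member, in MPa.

The aluminium has the larger α, so on cooling it would change length more than the titanium alloy if both were free. The rigid plates force a common final length, so the aluminium is put into tension and the titanium alloy into compression, with equal and opposite forces P (no external load).
Equating the net (thermal + elastic) strains gives |α₁ − α₂|·ΔT = P·[1/(A₁E₁) + 1/(A₂E₂)].
|α₁ − α₂|·ΔT = 14.8×10⁻⁶ × 140 = 0.002072.
1/(A₁E₁) + 1/(A₂E₂) = 1/(2025×107×10³) + 1/(750×69×10³) = 2.394×10⁻⁸ N⁻¹.
P = 0.002072 / 2.394×10⁻⁸ = 86550 N = 86.55 kN.
σ_{titanium alloy} = P/A₁ = 86550/2025 = 42.74 MPa, compressive.

σ ≈ 42.7 MPa (compressive)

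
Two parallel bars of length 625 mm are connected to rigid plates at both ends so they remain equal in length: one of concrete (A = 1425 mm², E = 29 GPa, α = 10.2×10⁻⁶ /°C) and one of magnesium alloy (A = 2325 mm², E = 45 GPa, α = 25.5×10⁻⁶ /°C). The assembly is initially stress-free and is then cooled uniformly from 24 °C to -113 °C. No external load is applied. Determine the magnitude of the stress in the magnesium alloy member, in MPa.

The magnesium alloy has the larger α, so on cooling it would change length more than the concrete if both were free. The rigid plates force a common final length, so the magnesium alloy is put into tension and the concrete into compression, with equal and opposite forces P (no external load).
Equating the net (thermal + elastic) strains gives |α₁ − α₂|·ΔT = P·[1/(A₁E₁) + 1/(A₂E₂)].
|α₁ − α₂|·ΔT = 15.3×10⁻⁶ × 137 = 0.002096.
1/(A₁E₁) + 1/(A₂E₂) = 1/(1425×29×10³) + 1/(2325×45×10³) = 3.376×10⁻⁸ N⁻¹.
P = 0.002096 / 3.376×10⁻⁸ = 62090 N = 62.09 kN.
σ_{magnesium alloy} = P/A₂ = 62090/2325 = 26.71 MPa, tensile.

σ ≈ 26.7 MPa (tensile)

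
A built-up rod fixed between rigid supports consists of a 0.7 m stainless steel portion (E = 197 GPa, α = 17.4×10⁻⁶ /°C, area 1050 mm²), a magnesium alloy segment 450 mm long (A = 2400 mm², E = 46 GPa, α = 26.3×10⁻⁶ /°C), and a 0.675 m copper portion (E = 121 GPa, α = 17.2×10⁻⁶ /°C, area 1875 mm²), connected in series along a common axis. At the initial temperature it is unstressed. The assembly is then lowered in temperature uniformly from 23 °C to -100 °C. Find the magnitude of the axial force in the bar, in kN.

P ≈ 420 kN (tensile)

With the walls removed the bar would change length by δ_free = Σ αᵢΔT Lᵢ = 17.4×10⁻⁶×123×700 + 26.3×10⁻⁶×123×450 + 17.2×10⁻⁶×123×675 = 4.382 mm.
The rigid supports impose zero overall length change; the single axial force P common to all segments must satisfy P Σ Lᵢ/(AᵢEᵢ) = δ_free.
Σ Lᵢ/(AᵢEᵢ) = 700/(1050×197×10³) + 450/(2400×46×10³) + 675/(1875×121×10³) = 1.044×10⁻⁵ mm/N.
So P = 4.382 / 1.044×10⁻⁵ = 419.9 kN, tensile.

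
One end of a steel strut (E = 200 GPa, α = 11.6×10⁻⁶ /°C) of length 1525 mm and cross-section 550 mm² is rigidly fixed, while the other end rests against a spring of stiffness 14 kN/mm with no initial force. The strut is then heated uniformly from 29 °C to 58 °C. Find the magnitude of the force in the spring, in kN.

The unrestrained thermal change is αΔT L = 11.6×10⁻⁶ × 29 × 1525 = 0.513 mm.
With a force P in the spring, the elastic change of the strut is PL/(AE) and that of the spring is P/k; compatibility requires their sum to equal δ_free.
So P = δ_free / [L/(AE) + 1/k] = 0.513 / [ 1525/(550×200×10³) + 1/(14×10³) ].
P = 0.513 / 8.529×10⁻⁵ = 6015 N.

P ≈ 6.01 kN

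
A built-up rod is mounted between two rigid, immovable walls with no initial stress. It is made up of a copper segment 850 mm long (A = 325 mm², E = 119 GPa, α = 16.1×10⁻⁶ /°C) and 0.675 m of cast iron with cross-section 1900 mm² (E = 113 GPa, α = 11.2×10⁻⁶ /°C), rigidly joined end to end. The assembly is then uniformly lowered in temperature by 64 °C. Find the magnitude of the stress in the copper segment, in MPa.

σ ≈ 167 MPa (tensile)

Free thermal contraction of the whole bar: Σ αᵢΔT Lᵢ = 16.1×10⁻⁶×64×850 + 11.2×10⁻⁶×64×675 = 1.36 mm.
The walls prevent any net length change, so an axial force P (same in every segment) develops. Compatibility: P · Σ Lᵢ/(AᵢEᵢ) = δ_free.
The series flexibility is Σ Lᵢ/(AᵢEᵢ) = 850/(325×119×10³) + 675/(1900×113×10³) = 2.512×10⁻⁵ mm/N.
P = 1.36 / 2.512×10⁻⁵ = 54120 N = 54.12 kN, tensile.
σ_{copper} = P / A = 54120 / 325 = 166.5 MPa.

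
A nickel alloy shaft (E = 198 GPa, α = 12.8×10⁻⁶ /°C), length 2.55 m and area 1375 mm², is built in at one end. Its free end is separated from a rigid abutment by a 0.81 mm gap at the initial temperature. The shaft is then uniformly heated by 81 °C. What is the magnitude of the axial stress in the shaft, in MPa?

If the wall were absent the shaft would grow by αΔT L = 12.8×10⁻⁶ × 81 × 2550 = 2.644 mm.
This exceeds the 0.81 mm gap, so the wall pushes back. The portion of expansion that must be recovered elastically is δ_free − gap = 2.644 − 0.81 = 1.834 mm.
So σ = E(δ_free − g)/L = 198×10³ × 1.834/2550 = 142.4 MPa.

σ ≈ 142 MPa (compressive)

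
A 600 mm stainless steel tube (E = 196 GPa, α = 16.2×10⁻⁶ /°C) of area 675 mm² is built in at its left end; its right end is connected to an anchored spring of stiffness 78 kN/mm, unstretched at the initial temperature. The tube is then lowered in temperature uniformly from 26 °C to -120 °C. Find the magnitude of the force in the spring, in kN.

P ≈ 81.8 kN

The unrestrained thermal change is αΔT L = 16.2×10⁻⁶ × 146 × 600 = 1.419 mm.
With a force P in the spring, the elastic change of the tube is PL/(AE) and that of the spring is P/k; compatibility requires their sum to equal δ_free.
P [ L/(AE) + 1/k ] = δ_free → P [ 600/(675×196×10³) + 1/(78×10³) ] = 1.419.
P = 1.419 / 1.736×10⁻⁵ = 81770 N.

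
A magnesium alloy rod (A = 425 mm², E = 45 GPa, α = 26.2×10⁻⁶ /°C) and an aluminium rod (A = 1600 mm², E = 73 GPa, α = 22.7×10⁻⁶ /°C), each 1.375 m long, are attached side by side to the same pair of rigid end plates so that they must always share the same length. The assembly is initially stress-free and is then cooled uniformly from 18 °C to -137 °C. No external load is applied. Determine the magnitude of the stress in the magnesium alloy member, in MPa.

Equilibrium of a rigid end plate with no external load gives equal and opposite internal forces ±P in the two members. Since α_{magnesium alloy} > α_{aluminium}, cooling drives the magnesium alloy into tension and the aluminium into compression.
Compatibility of the two members (thermal + elastic change equal): (α₁ − α₂)ΔT = P·[1/(A₁E₁) + 1/(A₂E₂)].
|α₁ − α₂|·ΔT = 3.5×10⁻⁶ × 155 = 0.0005425.
1/(A₁E₁) + 1/(A₂E₂) = 1/(425×45×10³) + 1/(1600×73×10³) = 6.085×10⁻⁸ N⁻¹.
P = 0.0005425 / 6.085×10⁻⁸ = 8915 N = 8.915 kN.
σ_{magnesium alloy} = P/A₁ = 8915/425 = 20.98 MPa, tensile.

σ ≈ 21 MPa (tensile)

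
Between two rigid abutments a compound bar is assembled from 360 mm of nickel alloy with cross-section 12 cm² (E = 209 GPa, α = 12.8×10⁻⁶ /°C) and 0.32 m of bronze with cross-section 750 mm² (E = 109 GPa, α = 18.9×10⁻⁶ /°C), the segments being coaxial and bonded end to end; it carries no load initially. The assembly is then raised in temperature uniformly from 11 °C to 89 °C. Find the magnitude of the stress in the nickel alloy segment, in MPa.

σ ≈ 129 MPa (compressive)

Free thermal expansion of the whole bar: Σ αᵢΔT Lᵢ = 12.8×10⁻⁶×78×360 + 18.9×10⁻⁶×78×320 = 0.8312 mm.
The rigid supports impose zero overall length change; the single axial force P common to all segments must satisfy P Σ Lᵢ/(AᵢEᵢ) = δ_free.
Σ Lᵢ/(AᵢEᵢ) = 360/(1200×209×10³) + 320/(750×109×10³) = 5.35×10⁻⁶ mm/N.
P = 0.8312 / 5.35×10⁻⁶ = 155400 N = 155.4 kN, compressive.
σ_{nickel alloy} = P / A = 155400 / 1200 = 129.5 MPa.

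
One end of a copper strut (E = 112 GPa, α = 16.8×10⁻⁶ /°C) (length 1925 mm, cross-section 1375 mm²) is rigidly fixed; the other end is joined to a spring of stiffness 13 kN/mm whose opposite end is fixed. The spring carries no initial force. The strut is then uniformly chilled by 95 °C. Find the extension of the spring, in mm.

The unrestrained thermal change is αΔT L = 16.8×10⁻⁶ × 95 × 1925 = 3.072 mm.
Let P be the tensile force in the spring. The strut extends elastically by PL/(AE) and the spring stretches by P/k; together these equal δ_free.
So P = δ_free / [L/(AE) + 1/k] = 3.072 / [ 1925/(1375×112×10³) + 1/(13×10³) ].
P = 3.072 / 8.942×10⁻⁵ = 34360 N.
Spring extension = P/k = 34360/(13×10³) = 2.643 mm.

δ ≈ 2.64 mm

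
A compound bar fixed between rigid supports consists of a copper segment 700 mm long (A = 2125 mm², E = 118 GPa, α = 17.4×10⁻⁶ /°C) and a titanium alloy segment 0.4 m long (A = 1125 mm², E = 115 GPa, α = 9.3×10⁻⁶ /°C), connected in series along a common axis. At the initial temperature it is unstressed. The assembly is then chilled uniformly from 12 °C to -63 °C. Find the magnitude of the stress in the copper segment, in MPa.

σ ≈ 95.4 MPa (tensile)

Free thermal contraction of the whole bar: Σ αᵢΔT Lᵢ = 17.4×10⁻⁶×75×700 + 9.3×10⁻⁶×75×400 = 1.192 mm.
The rigid supports impose zero overall length change; the single axial force P common to all segments must satisfy P Σ Lᵢ/(AᵢEᵢ) = δ_free.
Σ Lᵢ/(AᵢEᵢ) = 700/(2125×118×10³) + 400/(1125×115×10³) = 5.883×10⁻⁶ mm/N.
P = 1.192 / 5.883×10⁻⁶ = 202700 N = 202.7 kN, tensile.
σ_{copper} = P / A = 202700 / 2125 = 95.38 MPa.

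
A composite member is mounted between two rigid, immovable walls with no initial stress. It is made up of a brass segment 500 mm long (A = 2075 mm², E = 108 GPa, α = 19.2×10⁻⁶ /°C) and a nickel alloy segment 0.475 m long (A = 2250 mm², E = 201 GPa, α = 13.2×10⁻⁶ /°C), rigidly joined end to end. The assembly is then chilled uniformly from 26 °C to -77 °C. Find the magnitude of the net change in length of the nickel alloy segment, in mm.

With the walls removed the bar would change length by δ_free = Σ αᵢΔT Lᵢ = 19.2×10⁻⁶×103×500 + 13.2×10⁻⁶×103×475 = 1.635 mm.
The walls prevent any net length change, so an axial force P (same in every segment) develops. Compatibility: P · Σ Lᵢ/(AᵢEᵢ) = δ_free.
Σ Lᵢ/(AᵢEᵢ) = 500/(2075×108×10³) + 475/(2250×201×10³) = 3.281×10⁻⁶ mm/N.
So P = 1.635 / 3.281×10⁻⁶ = 498.1 kN, tensile.
For the nickel alloy segment, free thermal change = 13.2×10⁻⁶×103×475 = 0.6458 mm and elastic change from P = 498100×475/(2250×201×10³) = 0.5232 mm; these oppose, so the net change is 0.123 mm (segment shortens).

|ΔL| ≈ 0.123 mm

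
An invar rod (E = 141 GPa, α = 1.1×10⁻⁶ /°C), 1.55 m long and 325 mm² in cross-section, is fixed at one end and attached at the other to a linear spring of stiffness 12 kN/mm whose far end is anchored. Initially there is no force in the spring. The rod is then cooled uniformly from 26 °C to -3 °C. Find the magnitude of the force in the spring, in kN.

Free thermal contraction: δ_free = αΔT L = 1.1×10⁻⁶ × 29 × 1550 = 0.04945 mm.
With a force P in the spring, the elastic change of the rod is PL/(AE) and that of the spring is P/k; compatibility requires their sum to equal δ_free.
So P = δ_free / [L/(AE) + 1/k] = 0.04945 / [ 1550/(325×141×10³) + 1/(12×10³) ].
P = 0.04945 / 0.0001172 = 422 N.

P ≈ 0.422 kN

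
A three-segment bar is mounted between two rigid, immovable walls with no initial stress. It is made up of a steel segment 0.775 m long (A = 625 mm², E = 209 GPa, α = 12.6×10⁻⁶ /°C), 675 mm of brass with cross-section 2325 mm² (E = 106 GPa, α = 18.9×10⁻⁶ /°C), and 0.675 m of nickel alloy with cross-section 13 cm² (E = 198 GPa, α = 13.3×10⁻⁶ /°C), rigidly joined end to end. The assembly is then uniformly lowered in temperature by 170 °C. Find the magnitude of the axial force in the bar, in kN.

P ≈ 474 kN (tensile)

Free thermal contraction of the whole bar: Σ αᵢΔT Lᵢ = 12.6×10⁻⁶×170×775 + 18.9×10⁻⁶×170×675 + 13.3×10⁻⁶×170×675 = 5.355 mm.
Since the ends are fixed, an axial force P builds up, equal in every segment, with P · Σ Lᵢ/(AᵢEᵢ) = δ_free.
The series flexibility is Σ Lᵢ/(AᵢEᵢ) = 775/(625×209×10³) + 675/(2325×106×10³) + 675/(1300×198×10³) = 1.129×10⁻⁵ mm/N.
So P = 5.355 / 1.129×10⁻⁵ = 474.1 kN, tensile.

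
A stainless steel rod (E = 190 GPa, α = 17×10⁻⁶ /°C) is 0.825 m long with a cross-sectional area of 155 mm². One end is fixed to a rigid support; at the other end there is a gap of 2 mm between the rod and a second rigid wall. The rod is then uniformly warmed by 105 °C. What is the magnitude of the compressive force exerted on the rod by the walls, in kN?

P ≈ 0 kN

Free thermal elongation = αΔT L = 17×10⁻⁶ × 105 × 825 = 1.473 mm.
This is smaller than the 2 mm clearance, so the rod expands freely without reaching the stop — the stress is zero.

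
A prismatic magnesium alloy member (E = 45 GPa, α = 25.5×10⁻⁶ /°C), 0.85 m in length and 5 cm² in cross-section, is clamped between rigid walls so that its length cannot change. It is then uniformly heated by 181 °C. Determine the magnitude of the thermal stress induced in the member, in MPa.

With length fixed, the mechanical strain must cancel the thermal strain αΔT = 25.5×10⁻⁶ × 181 = 4615.5×10⁻⁶.
Hence σ = E·αΔT = 45×10³ × 4615.5×10⁻⁶ = 207.7 MPa, compressive.

σ ≈ 208 MPa (compressive)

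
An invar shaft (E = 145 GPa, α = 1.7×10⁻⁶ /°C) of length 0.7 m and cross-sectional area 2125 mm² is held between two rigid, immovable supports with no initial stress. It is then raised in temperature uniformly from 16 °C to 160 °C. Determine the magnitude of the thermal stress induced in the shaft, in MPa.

σ ≈ 35.5 MPa (compressive)

The supports are rigid, so the total axial strain is zero. The restrained thermal strain is ε = αΔT = 1.7×10⁻⁶ × 144 = 244.8×10⁻⁶.
The stress required to suppress this strain is σ = Eε = 145×10³ × 244.8×10⁻⁶ = 35.5 MPa, compressive since the shaft is trying to expand.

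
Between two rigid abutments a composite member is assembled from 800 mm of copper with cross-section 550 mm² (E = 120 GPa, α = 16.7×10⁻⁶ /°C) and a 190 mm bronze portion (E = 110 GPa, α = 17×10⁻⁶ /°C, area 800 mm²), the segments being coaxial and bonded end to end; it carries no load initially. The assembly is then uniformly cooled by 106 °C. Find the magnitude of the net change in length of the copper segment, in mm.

With the walls removed the bar would change length by δ_free = Σ αᵢΔT Lᵢ = 16.7×10⁻⁶×106×800 + 17×10⁻⁶×106×190 = 1.759 mm.
Since the ends are fixed, an axial force P builds up, equal in every segment, with P · Σ Lᵢ/(AᵢEᵢ) = δ_free.
Σ Lᵢ/(AᵢEᵢ) = 800/(550×120×10³) + 190/(800×110×10³) = 1.428×10⁻⁵ mm/N.
P = 1.759 / 1.428×10⁻⁵ = 123100 N = 123.1 kN, tensile.
For the copper segment, free thermal change = 16.7×10⁻⁶×106×800 = 1.416 mm and elastic change from P = 123100×800/(550×120×10³) = 1.493 mm; these oppose, so the net change is 0.0765 mm (segment lengthens).

|ΔL| ≈ 0.0765 mm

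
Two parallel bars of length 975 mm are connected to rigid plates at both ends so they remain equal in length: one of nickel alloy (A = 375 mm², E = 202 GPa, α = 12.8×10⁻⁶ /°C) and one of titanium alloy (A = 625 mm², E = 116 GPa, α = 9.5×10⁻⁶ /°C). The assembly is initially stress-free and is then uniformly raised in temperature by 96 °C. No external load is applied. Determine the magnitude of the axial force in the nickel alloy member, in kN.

P ≈ 11.7 kN (compressive in the nickel alloy)

Equilibrium of a rigid end plate with no external load gives equal and opposite internal forces ±P in the two members. Since α_{nickel alloy} > α_{titanium alloy}, heating drives the nickel alloy into compression and the titanium alloy into tension.
Equating the net (thermal + elastic) strains gives |α₁ − α₂|·ΔT = P·[1/(A₁E₁) + 1/(A₂E₂)].
|α₁ − α₂|·ΔT = 3.3×10⁻⁶ × 96 = 0.0003168.
1/(A₁E₁) + 1/(A₂E₂) = 1/(375×202×10³) + 1/(625×116×10³) = 2.699×10⁻⁸ N⁻¹.
So P = 0.0003168 / 2.699×10⁻⁸ = 11.74 kN.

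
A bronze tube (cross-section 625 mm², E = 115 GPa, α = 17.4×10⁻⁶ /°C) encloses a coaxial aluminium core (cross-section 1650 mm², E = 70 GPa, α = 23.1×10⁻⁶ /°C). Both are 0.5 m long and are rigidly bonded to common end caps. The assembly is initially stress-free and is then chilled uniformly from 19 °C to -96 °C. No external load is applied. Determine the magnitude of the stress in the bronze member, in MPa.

Both members must finish at the same length. With the larger α, the aluminium tends to over-contract; the plates restrain it, putting the aluminium in tension and the bronze in compression. With no external load the two internal forces are equal and opposite, magnitude P.
Compatibility of the two members (thermal + elastic change equal): (α₁ − α₂)ΔT = P·[1/(A₁E₁) + 1/(A₂E₂)].
|α₁ − α₂|·ΔT = 5.7×10⁻⁶ × 115 = 0.0006555.
1/(A₁E₁) + 1/(A₂E₂) = 1/(625×115×10³) + 1/(1650×70×10³) = 2.257×10⁻⁸ N⁻¹.
So P = 0.0006555 / 2.257×10⁻⁸ = 29.04 kN.
σ_{bronze} = P/A₁ = 29040/625 = 46.47 MPa, compressive.

σ ≈ 46.5 MPa (compressive)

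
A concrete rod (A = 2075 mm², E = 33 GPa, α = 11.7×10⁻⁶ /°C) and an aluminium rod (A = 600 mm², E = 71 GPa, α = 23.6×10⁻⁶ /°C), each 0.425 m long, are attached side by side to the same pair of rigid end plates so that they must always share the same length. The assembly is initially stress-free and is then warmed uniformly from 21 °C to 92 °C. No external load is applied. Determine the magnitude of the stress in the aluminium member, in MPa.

Equilibrium of a rigid end plate with no external load gives equal and opposite internal forces ±P in the two members. Since α_{aluminium} > α_{concrete}, heating drives the aluminium into compression and the concrete into tension.
Compatibility of the two members (thermal + elastic change equal): (α₁ − α₂)ΔT = P·[1/(A₁E₁) + 1/(A₂E₂)].
|α₁ − α₂|·ΔT = 11.9×10⁻⁶ × 71 = 0.0008449.
1/(A₁E₁) + 1/(A₂E₂) = 1/(2075×33×10³) + 1/(600×71×10³) = 3.808×10⁻⁸ N⁻¹.
P = 0.0008449 / 3.808×10⁻⁸ = 22190 N = 22.19 kN.
σ_{aluminium} = P/A₂ = 22190/600 = 36.98 MPa, compressive.

σ ≈ 37 MPa (compressive)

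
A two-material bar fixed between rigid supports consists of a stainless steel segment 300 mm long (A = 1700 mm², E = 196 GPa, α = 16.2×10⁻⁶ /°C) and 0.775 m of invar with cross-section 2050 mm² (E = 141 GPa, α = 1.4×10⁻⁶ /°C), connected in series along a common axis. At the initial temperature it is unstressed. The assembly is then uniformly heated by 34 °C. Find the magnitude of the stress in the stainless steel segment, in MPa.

σ ≈ 33.2 MPa (compressive)

With the walls removed the bar would change length by δ_free = Σ αᵢΔT Lᵢ = 16.2×10⁻⁶×34×300 + 1.4×10⁻⁶×34×775 = 0.2021 mm.
The rigid supports impose zero overall length change; the single axial force P common to all segments must satisfy P Σ Lᵢ/(AᵢEᵢ) = δ_free.
Σ Lᵢ/(AᵢEᵢ) = 300/(1700×196×10³) + 775/(2050×141×10³) = 3.582×10⁻⁶ mm/N.
P = 0.2021 / 3.582×10⁻⁶ = 56440 N = 56.44 kN, compressive.
σ_{stainless steel} = P / A = 56440 / 1700 = 33.2 MPa.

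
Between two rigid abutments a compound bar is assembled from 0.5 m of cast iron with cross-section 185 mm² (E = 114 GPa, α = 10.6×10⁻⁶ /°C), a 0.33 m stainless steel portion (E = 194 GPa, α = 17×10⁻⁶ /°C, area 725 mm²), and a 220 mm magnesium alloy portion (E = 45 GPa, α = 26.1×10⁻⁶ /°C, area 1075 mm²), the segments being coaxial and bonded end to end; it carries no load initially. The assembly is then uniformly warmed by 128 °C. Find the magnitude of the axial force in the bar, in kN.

With the walls removed the bar would change length by δ_free = Σ αᵢΔT Lᵢ = 10.6×10⁻⁶×128×500 + 17×10⁻⁶×128×330 + 26.1×10⁻⁶×128×220 = 2.131 mm.
The walls prevent any net length change, so an axial force P (same in every segment) develops. Compatibility: P · Σ Lᵢ/(AᵢEᵢ) = δ_free.
Σ Lᵢ/(AᵢEᵢ) = 500/(185×114×10³) + 330/(725×194×10³) + 220/(1075×45×10³) = 3.06×10⁻⁵ mm/N.
So P = 2.131 / 3.06×10⁻⁵ = 69.65 kN, compressive.

P ≈ 69.7 kN (compressive)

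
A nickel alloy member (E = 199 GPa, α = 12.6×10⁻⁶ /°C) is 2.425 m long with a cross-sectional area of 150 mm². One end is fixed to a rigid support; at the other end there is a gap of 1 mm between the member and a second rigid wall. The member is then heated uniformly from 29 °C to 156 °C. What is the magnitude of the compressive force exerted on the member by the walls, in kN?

P ≈ 35.5 kN

If the wall were absent the member would grow by αΔT L = 12.6×10⁻⁶ × 127 × 2425 = 3.88 mm.
The gap closes (δ_free > 1 mm) and the wall then resists a further 3.88 − 1 = 2.88 mm of expansion.
So σ = E(δ_free − g)/L = 199×10³ × 2.88/2425 = 236.4 MPa.
P = σA = 236.4 × 150 = 35.46 kN.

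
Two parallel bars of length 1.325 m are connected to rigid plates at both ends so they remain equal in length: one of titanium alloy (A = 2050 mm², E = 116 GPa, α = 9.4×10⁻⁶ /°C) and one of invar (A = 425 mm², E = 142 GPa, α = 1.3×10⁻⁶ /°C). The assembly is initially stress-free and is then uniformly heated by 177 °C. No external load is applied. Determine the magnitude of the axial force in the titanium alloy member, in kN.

The titanium alloy has the larger α, so on heating it would change length more than the invar if both were free. The rigid plates force a common final length, so the titanium alloy is put into compression and the invar into tension, with equal and opposite forces P (no external load).
Equating the net (thermal + elastic) strains gives |α₁ − α₂|·ΔT = P·[1/(A₁E₁) + 1/(A₂E₂)].
|α₁ − α₂|·ΔT = 8.1×10⁻⁶ × 177 = 0.001434.
1/(A₁E₁) + 1/(A₂E₂) = 1/(2050×116×10³) + 1/(425×142×10³) = 2.078×10⁻⁸ N⁻¹.
P = 0.001434 / 2.078×10⁻⁸ = 69010 N = 69.01 kN.

P ≈ 69 kN (compressive in the titanium alloy)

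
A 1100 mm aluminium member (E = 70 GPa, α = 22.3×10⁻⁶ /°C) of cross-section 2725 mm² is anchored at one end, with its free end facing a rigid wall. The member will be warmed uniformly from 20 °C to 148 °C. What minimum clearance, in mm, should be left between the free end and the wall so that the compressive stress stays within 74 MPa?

g ≈ 1.98 mm

With no wall the member would lengthen by αΔT L = 22.3×10⁻⁶ × 128 × 1100 = 3.14 mm.
A stress of 74 MPa corresponds to the wall pushing the member back by σL/E = 74×1100/(70×10³) = 1.163 mm.
The gap must absorb the remainder: g_min = 3.14 − 1.163 = 1.977 mm.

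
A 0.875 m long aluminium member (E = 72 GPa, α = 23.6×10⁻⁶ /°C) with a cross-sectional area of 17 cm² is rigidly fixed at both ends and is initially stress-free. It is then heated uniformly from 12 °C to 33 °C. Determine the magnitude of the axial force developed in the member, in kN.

P ≈ 60.7 kN (compressive)

With zero net strain, σ = E·αΔT = 72 GPa × 23.6×10⁻⁶ × 21 = 35.68 MPa.
P = AEαΔT = 1700 × 72×10³ × 23.6×10⁻⁶ × 21 = 60.66 kN (compressive).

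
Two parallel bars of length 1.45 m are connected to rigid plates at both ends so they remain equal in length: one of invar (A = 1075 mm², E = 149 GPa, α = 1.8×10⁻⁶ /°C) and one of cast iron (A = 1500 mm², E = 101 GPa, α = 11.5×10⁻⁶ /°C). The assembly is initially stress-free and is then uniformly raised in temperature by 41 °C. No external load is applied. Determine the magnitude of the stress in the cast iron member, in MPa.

Equilibrium of a rigid end plate with no external load gives equal and opposite internal forces ±P in the two members. Since α_{cast iron} > α_{invar}, heating drives the cast iron into compression and the invar into tension.
Compatibility of the two members (thermal + elastic change equal): (α₁ − α₂)ΔT = P·[1/(A₁E₁) + 1/(A₂E₂)].
|α₁ − α₂|·ΔT = 9.7×10⁻⁶ × 41 = 0.0003977.
1/(A₁E₁) + 1/(A₂E₂) = 1/(1075×149×10³) + 1/(1500×101×10³) = 1.284×10⁻⁸ N⁻¹.
So P = 0.0003977 / 1.284×10⁻⁸ = 30.96 kN.
σ_{cast iron} = P/A₂ = 30960/1500 = 20.64 MPa, compressive.

σ ≈ 20.6 MPa (compressive)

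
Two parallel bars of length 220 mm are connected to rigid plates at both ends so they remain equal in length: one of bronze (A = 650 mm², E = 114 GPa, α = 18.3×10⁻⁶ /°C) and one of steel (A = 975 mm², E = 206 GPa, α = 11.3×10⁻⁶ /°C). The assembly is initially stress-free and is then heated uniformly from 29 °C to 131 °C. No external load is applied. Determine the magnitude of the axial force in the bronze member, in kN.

The bronze has the larger α, so on heating it would change length more than the steel if both were free. The rigid plates force a common final length, so the bronze is put into compression and the steel into tension, with equal and opposite forces P (no external load).
Compatibility of the two members (thermal + elastic change equal): (α₁ − α₂)ΔT = P·[1/(A₁E₁) + 1/(A₂E₂)].
|α₁ − α₂|·ΔT = 7×10⁻⁶ × 102 = 0.000714.
1/(A₁E₁) + 1/(A₂E₂) = 1/(650×114×10³) + 1/(975×206×10³) = 1.847×10⁻⁸ N⁻¹.
P = 0.000714 / 1.847×10⁻⁸ = 38650 N = 38.65 kN.

P ≈ 38.6 kN (compressive in the bronze)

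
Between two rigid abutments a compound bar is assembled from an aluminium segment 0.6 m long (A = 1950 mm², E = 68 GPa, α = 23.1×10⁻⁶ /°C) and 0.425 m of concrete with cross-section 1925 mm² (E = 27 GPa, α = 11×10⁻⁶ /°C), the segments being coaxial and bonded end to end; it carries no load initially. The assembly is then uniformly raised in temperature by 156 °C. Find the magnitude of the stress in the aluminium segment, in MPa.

Free thermal expansion of the whole bar: Σ αᵢΔT Lᵢ = 23.1×10⁻⁶×156×600 + 11×10⁻⁶×156×425 = 2.891 mm.
Since the ends are fixed, an axial force P builds up, equal in every segment, with P · Σ Lᵢ/(AᵢEᵢ) = δ_free.
The series flexibility is Σ Lᵢ/(AᵢEᵢ) = 600/(1950×68×10³) + 425/(1925×27×10³) = 1.27×10⁻⁵ mm/N.
P = 2.891 / 1.27×10⁻⁵ = 227600 N = 227.6 kN, compressive.
σ_{aluminium} = P / A = 227600 / 1950 = 116.7 MPa.

σ ≈ 117 MPa (compressive)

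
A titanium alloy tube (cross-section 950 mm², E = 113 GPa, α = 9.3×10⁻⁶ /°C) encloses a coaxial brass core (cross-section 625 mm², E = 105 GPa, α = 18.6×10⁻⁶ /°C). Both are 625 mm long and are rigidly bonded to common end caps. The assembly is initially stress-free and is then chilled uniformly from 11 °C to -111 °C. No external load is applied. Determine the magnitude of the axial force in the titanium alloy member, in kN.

P ≈ 46.2 kN (compressive in the titanium alloy)

Both members must finish at the same length. With the larger α, the brass tends to over-contract; the plates restrain it, putting the brass in tension and the titanium alloy in compression. With no external load the two internal forces are equal and opposite, magnitude P.
Compatibility of the two members (thermal + elastic change equal): (α₁ − α₂)ΔT = P·[1/(A₁E₁) + 1/(A₂E₂)].
|α₁ − α₂|·ΔT = 9.3×10⁻⁶ × 122 = 0.001135.
1/(A₁E₁) + 1/(A₂E₂) = 1/(950×113×10³) + 1/(625×105×10³) = 2.455×10⁻⁸ N⁻¹.
So P = 0.001135 / 2.455×10⁻⁸ = 46.21 kN.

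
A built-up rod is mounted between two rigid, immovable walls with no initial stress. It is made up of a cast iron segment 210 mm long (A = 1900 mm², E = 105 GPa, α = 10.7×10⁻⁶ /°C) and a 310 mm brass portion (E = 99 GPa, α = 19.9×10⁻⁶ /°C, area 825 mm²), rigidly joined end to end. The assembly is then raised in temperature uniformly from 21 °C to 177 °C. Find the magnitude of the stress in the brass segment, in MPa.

Free thermal expansion of the whole bar: Σ αᵢΔT Lᵢ = 10.7×10⁻⁶×156×210 + 19.9×10⁻⁶×156×310 = 1.313 mm.
The rigid supports impose zero overall length change; the single axial force P common to all segments must satisfy P Σ Lᵢ/(AᵢEᵢ) = δ_free.
The series flexibility is Σ Lᵢ/(AᵢEᵢ) = 210/(1900×105×10³) + 310/(825×99×10³) = 4.848×10⁻⁶ mm/N.
P = 1.313 / 4.848×10⁻⁶ = 270800 N = 270.8 kN, compressive.
σ_{brass} = P / A = 270800 / 825 = 328.2 MPa.

σ ≈ 328 MPa (compressive)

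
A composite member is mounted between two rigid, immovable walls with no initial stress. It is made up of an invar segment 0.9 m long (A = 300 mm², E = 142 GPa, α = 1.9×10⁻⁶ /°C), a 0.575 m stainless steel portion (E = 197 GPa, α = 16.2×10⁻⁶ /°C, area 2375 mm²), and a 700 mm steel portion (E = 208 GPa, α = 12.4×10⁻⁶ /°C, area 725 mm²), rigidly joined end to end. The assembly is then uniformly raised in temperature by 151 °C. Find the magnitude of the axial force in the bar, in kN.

P ≈ 110 kN (compressive)

If the supports were absent, the total length change would be Σ αᵢΔT Lᵢ = 1.9×10⁻⁶×151×900 + 16.2×10⁻⁶×151×575 + 12.4×10⁻⁶×151×700 = 2.975 mm.
The walls prevent any net length change, so an axial force P (same in every segment) develops. Compatibility: P · Σ Lᵢ/(AᵢEᵢ) = δ_free.
The series flexibility is Σ Lᵢ/(AᵢEᵢ) = 900/(300×142×10³) + 575/(2375×197×10³) + 700/(725×208×10³) = 2.7×10⁻⁵ mm/N.
P = 2.975 / 2.7×10⁻⁵ = 110200 N = 110.2 kN, compressive.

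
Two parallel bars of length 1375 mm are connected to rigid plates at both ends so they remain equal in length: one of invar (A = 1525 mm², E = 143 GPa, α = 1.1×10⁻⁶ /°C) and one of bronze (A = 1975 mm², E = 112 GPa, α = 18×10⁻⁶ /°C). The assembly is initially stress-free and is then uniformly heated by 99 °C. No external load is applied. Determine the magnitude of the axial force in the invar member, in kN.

P ≈ 184 kN (tensile in the invar)

The bronze has the larger α, so on heating it would change length more than the invar if both were free. The rigid plates force a common final length, so the bronze is put into compression and the invar into tension, with equal and opposite forces P (no external load).
Equating the net (thermal + elastic) strains gives |α₁ − α₂|·ΔT = P·[1/(A₁E₁) + 1/(A₂E₂)].
|α₁ − α₂|·ΔT = 16.9×10⁻⁶ × 99 = 0.001673.
1/(A₁E₁) + 1/(A₂E₂) = 1/(1525×143×10³) + 1/(1975×112×10³) = 9.106×10⁻⁹ N⁻¹.
P = 0.001673 / 9.106×10⁻⁹ = 183700 N = 183.7 kN.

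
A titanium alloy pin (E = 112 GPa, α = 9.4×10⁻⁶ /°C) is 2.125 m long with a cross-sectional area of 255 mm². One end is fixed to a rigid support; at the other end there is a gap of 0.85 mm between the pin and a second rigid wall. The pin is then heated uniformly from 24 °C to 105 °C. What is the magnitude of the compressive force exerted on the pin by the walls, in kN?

P ≈ 10.3 kN

Free thermal elongation = αΔT L = 9.4×10⁻⁶ × 81 × 2125 = 1.618 mm.
After closing the 0.85 mm clearance, 1.618 − 0.85 = 0.768 mm of expansion remains to be suppressed by the wall.
So σ = E(δ_free − g)/L = 112×10³ × 0.768/2125 = 40.48 MPa.
Force on the wall = σA = 40.48 × 255 mm² = 10.32 kN.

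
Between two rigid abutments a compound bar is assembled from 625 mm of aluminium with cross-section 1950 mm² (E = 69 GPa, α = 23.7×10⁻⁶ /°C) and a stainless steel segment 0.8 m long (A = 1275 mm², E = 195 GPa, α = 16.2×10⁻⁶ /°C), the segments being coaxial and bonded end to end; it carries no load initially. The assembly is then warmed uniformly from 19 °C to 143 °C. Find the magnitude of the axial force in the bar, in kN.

If the supports were absent, the total length change would be Σ αᵢΔT Lᵢ = 23.7×10⁻⁶×124×625 + 16.2×10⁻⁶×124×800 = 3.444 mm.
Since the ends are fixed, an axial force P builds up, equal in every segment, with P · Σ Lᵢ/(AᵢEᵢ) = δ_free.
The series flexibility is Σ Lᵢ/(AᵢEᵢ) = 625/(1950×69×10³) + 800/(1275×195×10³) = 7.863×10⁻⁶ mm/N.
So P = 3.444 / 7.863×10⁻⁶ = 438 kN, compressive.

P ≈ 438 kN (compressive)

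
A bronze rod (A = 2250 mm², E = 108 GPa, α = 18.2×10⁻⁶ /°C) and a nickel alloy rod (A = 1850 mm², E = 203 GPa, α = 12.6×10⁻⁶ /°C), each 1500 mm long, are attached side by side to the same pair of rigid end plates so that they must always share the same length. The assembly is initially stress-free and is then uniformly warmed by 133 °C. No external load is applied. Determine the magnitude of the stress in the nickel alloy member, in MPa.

σ ≈ 59.4 MPa (tensile)

Both members must finish at the same length. With the larger α, the bronze tends to over-expand; the plates restrain it, putting the bronze in compression and the nickel alloy in tension. With no external load the two internal forces are equal and opposite, magnitude P.
Equating the net (thermal + elastic) strains gives |α₁ − α₂|·ΔT = P·[1/(A₁E₁) + 1/(A₂E₂)].
|α₁ − α₂|·ΔT = 5.6×10⁻⁶ × 133 = 0.0007448.
1/(A₁E₁) + 1/(A₂E₂) = 1/(2250×108×10³) + 1/(1850×203×10³) = 6.778×10⁻⁹ N⁻¹.
So P = 0.0007448 / 6.778×10⁻⁹ = 109.9 kN.
σ_{nickel alloy} = P/A₂ = 109900/1850 = 59.4 MPa, tensile.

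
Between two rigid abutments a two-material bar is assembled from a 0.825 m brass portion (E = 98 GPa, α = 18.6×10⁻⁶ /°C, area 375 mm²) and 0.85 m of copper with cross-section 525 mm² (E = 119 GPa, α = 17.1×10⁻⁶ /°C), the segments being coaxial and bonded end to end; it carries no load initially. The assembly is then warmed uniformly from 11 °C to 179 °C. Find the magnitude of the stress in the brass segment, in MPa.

If the supports were absent, the total length change would be Σ αᵢΔT Lᵢ = 18.6×10⁻⁶×168×825 + 17.1×10⁻⁶×168×850 = 5.02 mm.
Since the ends are fixed, an axial force P builds up, equal in every segment, with P · Σ Lᵢ/(AᵢEᵢ) = δ_free.
Σ Lᵢ/(AᵢEᵢ) = 825/(375×98×10³) + 850/(525×119×10³) = 3.605×10⁻⁵ mm/N.
P = 5.02 / 3.605×10⁻⁵ = 139200 N = 139.2 kN, compressive.
σ_{brass} = P / A = 139200 / 375 = 371.3 MPa.

σ ≈ 371 MPa (compressive)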